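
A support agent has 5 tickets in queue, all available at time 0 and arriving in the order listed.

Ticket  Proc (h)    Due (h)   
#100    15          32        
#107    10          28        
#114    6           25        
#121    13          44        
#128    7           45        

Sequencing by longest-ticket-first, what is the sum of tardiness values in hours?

36

LPT (decreasing processing time): #100 #121 #107 #128 #114.
#100: 0→15, due 32, tardiness 0
#121: 15→28, due 44, tardiness 0
#107: 28→38, due 28, tardiness 10
#128: 38→45, due 45, tardiness 0
#114: 45→51, due 25, tardiness 26
Sum = 0+0+10+0+26 = 36.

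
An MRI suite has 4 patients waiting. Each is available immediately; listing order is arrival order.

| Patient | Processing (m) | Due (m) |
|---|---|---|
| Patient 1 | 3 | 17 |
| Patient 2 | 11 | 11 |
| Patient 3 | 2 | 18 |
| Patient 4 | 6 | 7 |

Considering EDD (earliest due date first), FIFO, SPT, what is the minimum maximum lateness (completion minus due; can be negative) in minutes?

6

EDD (increasing due date): Patient 4 Patient 2 Patient 1 Patient 3.
Patient 4: 0→6, due 7, lateness -1
Patient 2: 6→17, due 11, lateness 6
Patient 1: 17→20, due 17, lateness 3
Patient 3: 20→22, due 18, lateness 4
Maximum = 6.
FIFO (arrival order): Patient 1 Patient 2 Patient 3 Patient 4.
Patient 1: 0→3, due 17, lateness -14
Patient 2: 3→14, due 11, lateness 3
Patient 3: 14→16, due 18, lateness -2
Patient 4: 16→22, due 7, lateness 15
Maximum = 15.
SPT (increasing processing time): Patient 3 Patient 1 Patient 4 Patient 2.
Patient 3: 0→2, due 18, lateness -16
Patient 1: 2→5, due 17, lateness -12
Patient 4: 5→11, due 7, lateness 4
Patient 2: 11→22, due 11, lateness 11
Maximum = 11.
EDD 6, FIFO 15, SPT 11 → minimum 6.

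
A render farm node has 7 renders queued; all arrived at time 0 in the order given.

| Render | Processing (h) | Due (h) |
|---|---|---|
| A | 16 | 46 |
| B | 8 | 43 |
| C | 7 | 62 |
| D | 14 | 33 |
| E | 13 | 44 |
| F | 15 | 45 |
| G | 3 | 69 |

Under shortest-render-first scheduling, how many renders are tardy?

3

SPT (increasing processing time): G C B E D F A.
G: 0→3, due 69, tardiness 0
C: 3→10, due 62, tardiness 0
B: 10→18, due 43, tardiness 0
E: 18→31, due 44, tardiness 0
D: 31→45, due 33, tardiness 12
F: 45→60, due 45, tardiness 15
A: 60→76, due 46, tardiness 30
Late renders: 3.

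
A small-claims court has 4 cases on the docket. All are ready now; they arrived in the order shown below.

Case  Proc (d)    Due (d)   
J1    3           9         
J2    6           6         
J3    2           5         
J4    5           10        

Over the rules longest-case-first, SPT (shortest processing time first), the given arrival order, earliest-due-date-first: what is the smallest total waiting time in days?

17

LPT (decreasing processing time): J2 J4 J1 J3.
J2: waits 0, runs 0→6
J4: waits 6, runs 6→11
J1: waits 11, runs 11→14
J3: waits 14, runs 14→16
Sum = 0+6+11+14 = 31.
SPT (increasing processing time): J3 J1 J4 J2.
J3: waits 0, runs 0→2
J1: waits 2, runs 2→5
J4: waits 5, runs 5→10
J2: waits 10, runs 10→16
Sum = 0+2+5+10 = 17.
FIFO (arrival order): J1 J2 J3 J4.
J1: waits 0, runs 0→3
J2: waits 3, runs 3→9
J3: waits 9, runs 9→11
J4: waits 11, runs 11→16
Sum = 0+3+9+11 = 23.
EDD (increasing due date): J3 J2 J1 J4.
J3: waits 0, runs 0→2
J2: waits 2, runs 2→8
J1: waits 8, runs 8→11
J4: waits 11, runs 11→16
Sum = 0+2+8+11 = 21.
LPT 31, SPT 17, FIFO 23, EDD 21 → minimum 17.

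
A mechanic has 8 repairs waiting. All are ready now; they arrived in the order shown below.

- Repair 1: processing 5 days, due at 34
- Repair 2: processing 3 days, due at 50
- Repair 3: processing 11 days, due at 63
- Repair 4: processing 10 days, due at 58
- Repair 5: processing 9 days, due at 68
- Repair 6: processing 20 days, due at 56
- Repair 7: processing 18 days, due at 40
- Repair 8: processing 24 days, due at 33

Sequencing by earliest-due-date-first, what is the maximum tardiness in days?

EDD (increasing due date): Repair 8 Repair 1 Repair 7 Repair 2 Repair 6 Repair 4 Repair 3 Repair 5.
Repair 8: 0→24, due 33, tardiness 0
Repair 1: 24→29, due 34, tardiness 0
Repair 7: 29→47, due 40, tardiness 7
Repair 2: 47→50, due 50, tardiness 0
Repair 6: 50→70, due 56, tardiness 14
Repair 4: 70→80, due 58, tardiness 22
Repair 3: 80→91, due 63, tardiness 28
Repair 5: 91→100, due 68, tardiness 32
Maximum = 32.

32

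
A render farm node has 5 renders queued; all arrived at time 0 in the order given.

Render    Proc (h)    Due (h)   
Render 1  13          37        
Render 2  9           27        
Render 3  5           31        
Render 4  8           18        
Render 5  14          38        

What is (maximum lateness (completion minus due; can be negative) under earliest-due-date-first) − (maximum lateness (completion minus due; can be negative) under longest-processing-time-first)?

-15

EDD (increasing due date): Render 4 Render 2 Render 3 Render 1 Render 5.
Render 4: 0→8, due 18, lateness -10
Render 2: 8→17, due 27, lateness -10
Render 3: 17→22, due 31, lateness -9
Render 1: 22→35, due 37, lateness -2
Render 5: 35→49, due 38, lateness 11
Maximum = 11.
LPT (decreasing processing time): Render 5 Render 1 Render 2 Render 4 Render 3.
Render 5: 0→14, due 38, lateness -24
Render 1: 14→27, due 37, lateness -10
Render 2: 27→36, due 27, lateness 9
Render 4: 36→44, due 18, lateness 26
Render 3: 44→49, due 31, lateness 18
Maximum = 26.
Difference = 11 − 26 = -15.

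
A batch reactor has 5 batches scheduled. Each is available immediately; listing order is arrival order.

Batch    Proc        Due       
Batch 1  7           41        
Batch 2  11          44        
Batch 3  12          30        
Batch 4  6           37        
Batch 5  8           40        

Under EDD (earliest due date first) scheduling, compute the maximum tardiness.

0

EDD (increasing due date): Batch 3 Batch 4 Batch 5 Batch 1 Batch 2.
Batch 3: 0→12, due 30, tardiness 0
Batch 4: 12→18, due 37, tardiness 0
Batch 5: 18→26, due 40, tardiness 0
Batch 1: 26→33, due 41, tardiness 0
Batch 2: 33→44, due 44, tardiness 0
Maximum = 0.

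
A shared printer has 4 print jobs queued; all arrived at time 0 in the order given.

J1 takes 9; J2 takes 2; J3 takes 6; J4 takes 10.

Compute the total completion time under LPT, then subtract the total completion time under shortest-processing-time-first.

LPT (decreasing processing time): J4 J1 J3 J2.
J4: 0→10
J1: 10→19
J3: 19→25
J2: 25→27
Sum = 10+19+25+27 = 81.
SPT (increasing processing time): J2 J3 J1 J4.
J2: 0→2
J3: 2→8
J1: 8→17
J4: 17→27
Sum = 2+8+17+27 = 54.
Difference = 81 − 54 = 27.

27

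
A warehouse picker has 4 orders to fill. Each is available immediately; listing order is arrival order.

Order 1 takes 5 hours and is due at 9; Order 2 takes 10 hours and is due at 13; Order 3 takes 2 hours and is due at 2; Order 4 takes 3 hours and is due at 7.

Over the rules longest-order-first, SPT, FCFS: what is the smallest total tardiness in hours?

LPT (decreasing processing time): Order 2 Order 1 Order 4 Order 3.
Order 2: 0→10, due 13, tardiness 0
Order 1: 10→15, due 9, tardiness 6
Order 4: 15→18, due 7, tardiness 11
Order 3: 18→20, due 2, tardiness 18
Sum = 0+6+11+18 = 35.
SPT (increasing processing time): Order 3 Order 4 Order 1 Order 2.
Order 3: 0→2, due 2, tardiness 0
Order 4: 2→5, due 7, tardiness 0
Order 1: 5→10, due 9, tardiness 1
Order 2: 10→20, due 13, tardiness 7
Sum = 0+0+1+7 = 8.
FIFO (arrival order): Order 1 Order 2 Order 3 Order 4.
Order 1: 0→5, due 9, tardiness 0
Order 2: 5→15, due 13, tardiness 2
Order 3: 15→17, due 2, tardiness 15
Order 4: 17→20, due 7, tardiness 13
Sum = 0+2+15+13 = 30.
LPT 35, SPT 8, FIFO 30 → minimum 8.

8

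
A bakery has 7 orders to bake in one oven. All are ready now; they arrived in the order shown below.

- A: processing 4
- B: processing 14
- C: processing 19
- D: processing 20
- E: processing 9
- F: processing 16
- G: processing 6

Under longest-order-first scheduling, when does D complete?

20

LPT (decreasing processing time): D C F B E G A.
D: 0→20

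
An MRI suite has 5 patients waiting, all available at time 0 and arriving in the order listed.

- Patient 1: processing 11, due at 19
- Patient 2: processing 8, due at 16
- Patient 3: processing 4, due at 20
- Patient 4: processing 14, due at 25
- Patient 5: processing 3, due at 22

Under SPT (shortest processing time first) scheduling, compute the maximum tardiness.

SPT (increasing processing time): Patient 5 Patient 3 Patient 2 Patient 1 Patient 4.
Patient 5: 0→3, due 22, tardiness 0
Patient 3: 3→7, due 20, tardiness 0
Patient 2: 7→15, due 16, tardiness 0
Patient 1: 15→26, due 19, tardiness 7
Patient 4: 26→40, due 25, tardiness 15
Maximum = 15.

15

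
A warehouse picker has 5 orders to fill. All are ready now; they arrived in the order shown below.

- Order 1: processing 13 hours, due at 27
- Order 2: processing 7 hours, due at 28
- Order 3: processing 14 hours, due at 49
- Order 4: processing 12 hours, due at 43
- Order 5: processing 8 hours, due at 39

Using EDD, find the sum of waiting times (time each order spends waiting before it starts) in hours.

101

EDD (increasing due date): Order 1 Order 2 Order 5 Order 4 Order 3.
Order 1: waits 0, runs 0→13
Order 2: waits 13, runs 13→20
Order 5: waits 20, runs 20→28
Order 4: waits 28, runs 28→40
Order 3: waits 40, runs 40→54
Sum = 0+13+20+28+40 = 101.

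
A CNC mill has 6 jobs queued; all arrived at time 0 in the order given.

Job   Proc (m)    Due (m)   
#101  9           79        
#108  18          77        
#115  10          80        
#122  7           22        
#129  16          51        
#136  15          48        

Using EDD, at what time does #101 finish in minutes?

EDD (increasing due date): #122 #136 #129 #108 #101 #115.
#122: 0→7
#136: 7→22
#129: 22→38
#108: 38→56
#101: 56→65

65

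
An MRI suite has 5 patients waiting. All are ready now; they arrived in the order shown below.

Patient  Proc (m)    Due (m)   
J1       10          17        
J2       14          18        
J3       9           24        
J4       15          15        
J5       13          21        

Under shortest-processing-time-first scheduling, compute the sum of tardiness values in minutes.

87

SPT (increasing processing time): J3 J1 J5 J2 J4.
J3: 0→9, due 24, tardiness 0
J1: 9→19, due 17, tardiness 2
J5: 19→32, due 21, tardiness 11
J2: 32→46, due 18, tardiness 28
J4: 46→61, due 15, tardiness 46
Sum = 0+2+11+28+46 = 87.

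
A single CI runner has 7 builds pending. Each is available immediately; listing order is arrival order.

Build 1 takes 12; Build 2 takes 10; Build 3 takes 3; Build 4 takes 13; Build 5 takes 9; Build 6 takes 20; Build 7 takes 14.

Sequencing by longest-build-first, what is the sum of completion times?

LPT (decreasing processing time): Build 6 Build 7 Build 4 Build 1 Build 2 Build 5 Build 3.
Build 6: 0→20
Build 7: 20→34
Build 4: 34→47
Build 1: 47→59
Build 2: 59→69
Build 5: 69→78
Build 3: 78→81
Sum = 20+34+47+59+69+78+81 = 388.

388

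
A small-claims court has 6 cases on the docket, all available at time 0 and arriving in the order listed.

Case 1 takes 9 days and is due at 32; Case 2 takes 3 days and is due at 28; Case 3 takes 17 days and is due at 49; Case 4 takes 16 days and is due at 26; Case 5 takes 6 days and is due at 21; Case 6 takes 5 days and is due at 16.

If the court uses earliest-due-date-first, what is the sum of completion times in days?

EDD (increasing due date): Case 6 Case 5 Case 4 Case 2 Case 1 Case 3.
Case 6: 0→5
Case 5: 5→11
Case 4: 11→27
Case 2: 27→30
Case 1: 30→39
Case 3: 39→56
Sum = 5+11+27+30+39+56 = 168.

168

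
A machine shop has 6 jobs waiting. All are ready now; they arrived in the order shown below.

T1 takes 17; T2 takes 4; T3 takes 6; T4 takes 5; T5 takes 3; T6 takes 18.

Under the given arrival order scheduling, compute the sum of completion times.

185

FIFO (arrival order): T1 T2 T3 T4 T5 T6.
T1: 0→17
T2: 17→21
T3: 21→27
T4: 27→32
T5: 32→35
T6: 35→53
Sum = 17+21+27+32+35+53 = 185.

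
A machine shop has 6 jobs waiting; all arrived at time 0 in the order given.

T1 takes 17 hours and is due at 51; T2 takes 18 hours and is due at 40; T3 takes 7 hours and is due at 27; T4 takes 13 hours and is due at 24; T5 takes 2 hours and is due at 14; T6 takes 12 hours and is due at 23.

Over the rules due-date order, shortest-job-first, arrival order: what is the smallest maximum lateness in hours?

EDD (increasing due date): T5 T6 T4 T3 T2 T1.
T5: 0→2, due 14, lateness -12
T6: 2→14, due 23, lateness -9
T4: 14→27, due 24, lateness 3
T3: 27→34, due 27, lateness 7
T2: 34→52, due 40, lateness 12
T1: 52→69, due 51, lateness 18
Maximum = 18.
SPT (increasing processing time): T5 T3 T6 T4 T1 T2.
T5: 0→2, due 14, lateness -12
T3: 2→9, due 27, lateness -18
T6: 9→21, due 23, lateness -2
T4: 21→34, due 24, lateness 10
T1: 34→51, due 51, lateness 0
T2: 51→69, due 40, lateness 29
Maximum = 29.
FIFO (arrival order): T1 T2 T3 T4 T5 T6.
T1: 0→17, due 51, lateness -34
T2: 17→35, due 40, lateness -5
T3: 35→42, due 27, lateness 15
T4: 42→55, due 24, lateness 31
T5: 55→57, due 14, lateness 43
T6: 57→69, due 23, lateness 46
Maximum = 46.
EDD 18, SPT 29, FIFO 46 → minimum 18.

18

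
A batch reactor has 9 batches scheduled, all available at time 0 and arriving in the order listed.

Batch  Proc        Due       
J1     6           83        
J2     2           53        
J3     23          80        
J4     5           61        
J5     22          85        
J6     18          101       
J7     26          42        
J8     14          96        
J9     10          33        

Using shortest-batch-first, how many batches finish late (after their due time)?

SPT (increasing processing time): J2 J4 J1 J9 J8 J6 J5 J3 J7.
J2: 0→2, due 53, tardiness 0
J4: 2→7, due 61, tardiness 0
J1: 7→13, due 83, tardiness 0
J9: 13→23, due 33, tardiness 0
J8: 23→37, due 96, tardiness 0
J6: 37→55, due 101, tardiness 0
J5: 55→77, due 85, tardiness 0
J3: 77→100, due 80, tardiness 20
J7: 100→126, due 42, tardiness 84
Late batches: 2.

2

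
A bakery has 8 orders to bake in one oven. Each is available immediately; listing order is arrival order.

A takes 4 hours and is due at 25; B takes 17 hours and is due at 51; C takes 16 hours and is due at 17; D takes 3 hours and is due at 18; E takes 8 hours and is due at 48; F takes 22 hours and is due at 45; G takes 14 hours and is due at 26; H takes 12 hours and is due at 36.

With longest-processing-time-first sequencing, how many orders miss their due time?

6

LPT (decreasing processing time): F B C G H E A D.
F: 0→22, due 45, tardiness 0
B: 22→39, due 51, tardiness 0
C: 39→55, due 17, tardiness 38
G: 55→69, due 26, tardiness 43
H: 69→81, due 36, tardiness 45
E: 81→89, due 48, tardiness 41
A: 89→93, due 25, tardiness 68
D: 93→96, due 18, tardiness 78
Late orders: 6.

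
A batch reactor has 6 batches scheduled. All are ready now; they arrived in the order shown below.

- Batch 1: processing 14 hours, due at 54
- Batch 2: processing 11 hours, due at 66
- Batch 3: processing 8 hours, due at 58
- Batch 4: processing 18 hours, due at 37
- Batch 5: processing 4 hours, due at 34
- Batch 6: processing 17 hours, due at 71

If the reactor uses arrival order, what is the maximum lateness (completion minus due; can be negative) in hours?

21

FIFO (arrival order): Batch 1 Batch 2 Batch 3 Batch 4 Batch 5 Batch 6.
Batch 1: 0→14, due 54, lateness -40
Batch 2: 14→25, due 66, lateness -41
Batch 3: 25→33, due 58, lateness -25
Batch 4: 33→51, due 37, lateness 14
Batch 5: 51→55, due 34, lateness 21
Batch 6: 55→72, due 71, lateness 1
Maximum = 21.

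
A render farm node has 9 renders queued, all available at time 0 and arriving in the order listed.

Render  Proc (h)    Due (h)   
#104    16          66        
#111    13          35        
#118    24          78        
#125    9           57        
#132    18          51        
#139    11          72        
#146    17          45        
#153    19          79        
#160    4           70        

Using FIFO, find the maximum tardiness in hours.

63

FIFO (arrival order): #104 #111 #118 #125 #132 #139 #146 #153 #160.
#104: 0→16, due 66, tardiness 0
#111: 16→29, due 35, tardiness 0
#118: 29→53, due 78, tardiness 0
#125: 53→62, due 57, tardiness 5
#132: 62→80, due 51, tardiness 29
#139: 80→91, due 72, tardiness 19
#146: 91→108, due 45, tardiness 63
#153: 108→127, due 79, tardiness 48
#160: 127→131, due 70, tardiness 61
Maximum = 63.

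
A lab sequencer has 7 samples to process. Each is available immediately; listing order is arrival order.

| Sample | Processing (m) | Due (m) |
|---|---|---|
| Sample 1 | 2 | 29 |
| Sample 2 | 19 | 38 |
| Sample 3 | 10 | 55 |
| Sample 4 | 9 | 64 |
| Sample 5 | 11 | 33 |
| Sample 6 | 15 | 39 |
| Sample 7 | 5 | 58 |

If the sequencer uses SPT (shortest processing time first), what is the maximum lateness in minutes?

SPT (increasing processing time): Sample 1 Sample 7 Sample 4 Sample 3 Sample 5 Sample 6 Sample 2.
Sample 1: 0→2, due 29, lateness -27
Sample 7: 2→7, due 58, lateness -51
Sample 4: 7→16, due 64, lateness -48
Sample 3: 16→26, due 55, lateness -29
Sample 5: 26→37, due 33, lateness 4
Sample 6: 37→52, due 39, lateness 13
Sample 2: 52→71, due 38, lateness 33
Maximum = 33.

33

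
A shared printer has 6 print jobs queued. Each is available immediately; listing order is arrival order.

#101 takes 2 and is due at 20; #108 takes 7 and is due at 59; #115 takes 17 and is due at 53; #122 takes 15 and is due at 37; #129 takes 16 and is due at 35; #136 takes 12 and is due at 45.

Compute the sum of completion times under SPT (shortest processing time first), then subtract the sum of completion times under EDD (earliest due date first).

SPT (increasing processing time): #101 #108 #136 #122 #129 #115.
#101: 0→2
#108: 2→9
#136: 9→21
#122: 21→36
#129: 36→52
#115: 52→69
Sum = 2+9+21+36+52+69 = 189.
EDD (increasing due date): #101 #129 #122 #136 #115 #108.
#101: 0→2
#129: 2→18
#122: 18→33
#136: 33→45
#115: 45→62
#108: 62→69
Sum = 2+18+33+45+62+69 = 229.
Difference = 189 − 229 = -40.

-40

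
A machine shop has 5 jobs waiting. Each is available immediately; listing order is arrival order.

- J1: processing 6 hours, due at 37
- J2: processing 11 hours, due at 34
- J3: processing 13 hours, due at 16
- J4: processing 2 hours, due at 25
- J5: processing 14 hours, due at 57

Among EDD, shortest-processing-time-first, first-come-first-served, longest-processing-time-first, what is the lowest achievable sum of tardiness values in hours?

0

EDD (increasing due date): J3 J4 J2 J1 J5.
J3: 0→13, due 16, tardiness 0
J4: 13→15, due 25, tardiness 0
J2: 15→26, due 34, tardiness 0
J1: 26→32, due 37, tardiness 0
J5: 32→46, due 57, tardiness 0
Sum = 0+0+0+0+0 = 0.
SPT (increasing processing time): J4 J1 J2 J3 J5.
J4: 0→2, due 25, tardiness 0
J1: 2→8, due 37, tardiness 0
J2: 8→19, due 34, tardiness 0
J3: 19→32, due 16, tardiness 16
J5: 32→46, due 57, tardiness 0
Sum = 0+0+0+16+0 = 16.
FIFO (arrival order): J1 J2 J3 J4 J5.
J1: 0→6, due 37, tardiness 0
J2: 6→17, due 34, tardiness 0
J3: 17→30, due 16, tardiness 14
J4: 30→32, due 25, tardiness 7
J5: 32→46, due 57, tardiness 0
Sum = 0+0+14+7+0 = 21.
LPT (decreasing processing time): J5 J3 J2 J1 J4.
J5: 0→14, due 57, tardiness 0
J3: 14→27, due 16, tardiness 11
J2: 27→38, due 34, tardiness 4
J1: 38→44, due 37, tardiness 7
J4: 44→46, due 25, tardiness 21
Sum = 0+11+4+7+21 = 43.
EDD 0, SPT 16, FIFO 21, LPT 43 → minimum 0.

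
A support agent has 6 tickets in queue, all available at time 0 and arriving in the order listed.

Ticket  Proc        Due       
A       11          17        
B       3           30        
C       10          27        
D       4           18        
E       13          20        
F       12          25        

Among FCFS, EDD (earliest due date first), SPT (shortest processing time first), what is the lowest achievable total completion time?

FIFO (arrival order): A B C D E F.
A: 0→11
B: 11→14
C: 14→24
D: 24→28
E: 28→41
F: 41→53
Sum = 11+14+24+28+41+53 = 171.
EDD (increasing due date): A D E F C B.
A: 0→11
D: 11→15
E: 15→28
F: 28→40
C: 40→50
B: 50→53
Sum = 11+15+28+40+50+53 = 197.
SPT (increasing processing time): B D C A F E.
B: 0→3
D: 3→7
C: 7→17
A: 17→28
F: 28→40
E: 40→53
Sum = 3+7+17+28+40+53 = 148.
FIFO 171, EDD 197, SPT 148 → minimum 148.

148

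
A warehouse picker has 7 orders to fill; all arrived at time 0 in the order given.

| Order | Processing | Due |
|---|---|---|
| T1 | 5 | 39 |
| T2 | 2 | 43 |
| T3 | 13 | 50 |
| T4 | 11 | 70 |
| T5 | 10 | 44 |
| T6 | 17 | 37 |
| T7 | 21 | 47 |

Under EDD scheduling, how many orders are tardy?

3

EDD (increasing due date): T6 T1 T2 T5 T7 T3 T4.
T6: 0→17, due 37, tardiness 0
T1: 17→22, due 39, tardiness 0
T2: 22→24, due 43, tardiness 0
T5: 24→34, due 44, tardiness 0
T7: 34→55, due 47, tardiness 8
T3: 55→68, due 50, tardiness 18
T4: 68→79, due 70, tardiness 9
Late orders: 3.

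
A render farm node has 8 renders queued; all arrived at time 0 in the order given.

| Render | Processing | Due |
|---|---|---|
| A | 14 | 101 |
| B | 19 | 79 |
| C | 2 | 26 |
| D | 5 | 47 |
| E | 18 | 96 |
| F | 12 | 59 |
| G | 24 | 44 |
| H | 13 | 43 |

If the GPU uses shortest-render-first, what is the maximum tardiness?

63

SPT (increasing processing time): C D F H A E B G.
C: 0→2, due 26, tardiness 0
D: 2→7, due 47, tardiness 0
F: 7→19, due 59, tardiness 0
H: 19→32, due 43, tardiness 0
A: 32→46, due 101, tardiness 0
E: 46→64, due 96, tardiness 0
B: 64→83, due 79, tardiness 4
G: 83→107, due 44, tardiness 63
Maximum = 63.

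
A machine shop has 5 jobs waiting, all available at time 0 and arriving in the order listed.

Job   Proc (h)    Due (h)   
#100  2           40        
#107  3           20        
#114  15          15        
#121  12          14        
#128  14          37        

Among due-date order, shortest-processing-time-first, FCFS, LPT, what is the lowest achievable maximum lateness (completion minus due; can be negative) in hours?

12

EDD (increasing due date): #121 #114 #107 #128 #100.
#121: 0→12, due 14, lateness -2
#114: 12→27, due 15, lateness 12
#107: 27→30, due 20, lateness 10
#128: 30→44, due 37, lateness 7
#100: 44→46, due 40, lateness 6
Maximum = 12.
SPT (increasing processing time): #100 #107 #121 #128 #114.
#100: 0→2, due 40, lateness -38
#107: 2→5, due 20, lateness -15
#121: 5→17, due 14, lateness 3
#128: 17→31, due 37, lateness -6
#114: 31→46, due 15, lateness 31
Maximum = 31.
FIFO (arrival order): #100 #107 #114 #121 #128.
#100: 0→2, due 40, lateness -38
#107: 2→5, due 20, lateness -15
#114: 5→20, due 15, lateness 5
#121: 20→32, due 14, lateness 18
#128: 32→46, due 37, lateness 9
Maximum = 18.
LPT (decreasing processing time): #114 #128 #121 #107 #100.
#114: 0→15, due 15, lateness 0
#128: 15→29, due 37, lateness -8
#121: 29→41, due 14, lateness 27
#107: 41→44, due 20, lateness 24
#100: 44→46, due 40, lateness 6
Maximum = 27.
EDD 12, SPT 31, FIFO 18, LPT 27 → minimum 12.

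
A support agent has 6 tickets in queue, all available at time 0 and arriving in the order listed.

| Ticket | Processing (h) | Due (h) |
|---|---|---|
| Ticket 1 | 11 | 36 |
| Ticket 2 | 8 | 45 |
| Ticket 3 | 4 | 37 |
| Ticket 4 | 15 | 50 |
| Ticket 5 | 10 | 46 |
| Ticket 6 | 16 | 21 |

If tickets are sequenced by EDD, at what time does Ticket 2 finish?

39

EDD (increasing due date): Ticket 6 Ticket 1 Ticket 3 Ticket 2 Ticket 5 Ticket 4.
Ticket 6: 0→16
Ticket 1: 16→27
Ticket 3: 27→31
Ticket 2: 31→39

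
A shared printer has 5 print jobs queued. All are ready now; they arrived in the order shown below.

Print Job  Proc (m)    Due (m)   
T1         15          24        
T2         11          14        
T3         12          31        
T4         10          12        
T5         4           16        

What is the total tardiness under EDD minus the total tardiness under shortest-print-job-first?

EDD (increasing due date): T4 T2 T5 T1 T3.
T4: 0→10, due 12, tardiness 0
T2: 10→21, due 14, tardiness 7
T5: 21→25, due 16, tardiness 9
T1: 25→40, due 24, tardiness 16
T3: 40→52, due 31, tardiness 21
Sum = 0+7+9+16+21 = 53.
SPT (increasing processing time): T5 T4 T2 T3 T1.
T5: 0→4, due 16, tardiness 0
T4: 4→14, due 12, tardiness 2
T2: 14→25, due 14, tardiness 11
T3: 25→37, due 31, tardiness 6
T1: 37→52, due 24, tardiness 28
Sum = 0+2+11+6+28 = 47.
Difference = 53 − 47 = 6.

6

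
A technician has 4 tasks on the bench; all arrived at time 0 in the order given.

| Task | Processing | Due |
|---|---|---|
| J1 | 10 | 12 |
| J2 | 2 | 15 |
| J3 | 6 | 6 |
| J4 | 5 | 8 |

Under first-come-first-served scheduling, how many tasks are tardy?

2

FIFO (arrival order): J1 J2 J3 J4.
J1: 0→10, due 12, tardiness 0
J2: 10→12, due 15, tardiness 0
J3: 12→18, due 6, tardiness 12
J4: 18→23, due 8, tardiness 15
Late tasks: 2.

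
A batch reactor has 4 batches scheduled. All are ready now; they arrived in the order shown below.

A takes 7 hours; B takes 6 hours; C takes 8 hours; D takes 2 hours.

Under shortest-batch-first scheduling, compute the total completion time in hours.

48

SPT (increasing processing time): D B A C.
D: 0→2
B: 2→8
A: 8→15
C: 15→23
Sum = 2+8+15+23 = 48.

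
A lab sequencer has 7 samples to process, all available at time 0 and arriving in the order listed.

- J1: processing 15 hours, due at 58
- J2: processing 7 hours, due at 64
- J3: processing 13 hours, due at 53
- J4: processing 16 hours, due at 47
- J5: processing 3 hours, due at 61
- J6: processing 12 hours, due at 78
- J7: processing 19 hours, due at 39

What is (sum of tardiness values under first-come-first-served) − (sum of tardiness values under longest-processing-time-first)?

-2

FIFO (arrival order): J1 J2 J3 J4 J5 J6 J7.
J1: 0→15, due 58, tardiness 0
J2: 15→22, due 64, tardiness 0
J3: 22→35, due 53, tardiness 0
J4: 35→51, due 47, tardiness 4
J5: 51→54, due 61, tardiness 0
J6: 54→66, due 78, tardiness 0
J7: 66→85, due 39, tardiness 46
Sum = 0+0+0+4+0+0+46 = 50.
LPT (decreasing processing time): J7 J4 J1 J3 J6 J2 J5.
J7: 0→19, due 39, tardiness 0
J4: 19→35, due 47, tardiness 0
J1: 35→50, due 58, tardiness 0
J3: 50→63, due 53, tardiness 10
J6: 63→75, due 78, tardiness 0
J2: 75→82, due 64, tardiness 18
J5: 82→85, due 61, tardiness 24
Sum = 0+0+0+10+0+18+24 = 52.
Difference = 50 − 52 = -2.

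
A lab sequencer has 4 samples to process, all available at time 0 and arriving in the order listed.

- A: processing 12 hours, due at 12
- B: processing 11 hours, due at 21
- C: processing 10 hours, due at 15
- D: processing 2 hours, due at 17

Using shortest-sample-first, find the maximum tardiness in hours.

23

SPT (increasing processing time): D C B A.
D: 0→2, due 17, tardiness 0
C: 2→12, due 15, tardiness 0
B: 12→23, due 21, tardiness 2
A: 23→35, due 12, tardiness 23
Maximum = 23.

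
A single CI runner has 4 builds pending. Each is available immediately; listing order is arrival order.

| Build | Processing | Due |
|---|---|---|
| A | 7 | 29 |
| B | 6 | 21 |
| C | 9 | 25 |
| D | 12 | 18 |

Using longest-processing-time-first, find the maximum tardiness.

LPT (decreasing processing time): D C A B.
D: 0→12, due 18, tardiness 0
C: 12→21, due 25, tardiness 0
A: 21→28, due 29, tardiness 0
B: 28→34, due 21, tardiness 13
Maximum = 13.

13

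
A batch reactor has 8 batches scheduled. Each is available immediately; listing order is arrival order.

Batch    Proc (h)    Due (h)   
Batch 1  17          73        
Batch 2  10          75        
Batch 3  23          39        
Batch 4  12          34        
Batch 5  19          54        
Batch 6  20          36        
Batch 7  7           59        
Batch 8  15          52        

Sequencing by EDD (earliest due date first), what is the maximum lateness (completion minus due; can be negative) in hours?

48

EDD (increasing due date): Batch 4 Batch 6 Batch 3 Batch 8 Batch 5 Batch 7 Batch 1 Batch 2.
Batch 4: 0→12, due 34, lateness -22
Batch 6: 12→32, due 36, lateness -4
Batch 3: 32→55, due 39, lateness 16
Batch 8: 55→70, due 52, lateness 18
Batch 5: 70→89, due 54, lateness 35
Batch 7: 89→96, due 59, lateness 37
Batch 1: 96→113, due 73, lateness 40
Batch 2: 113→123, due 75, lateness 48
Maximum = 48.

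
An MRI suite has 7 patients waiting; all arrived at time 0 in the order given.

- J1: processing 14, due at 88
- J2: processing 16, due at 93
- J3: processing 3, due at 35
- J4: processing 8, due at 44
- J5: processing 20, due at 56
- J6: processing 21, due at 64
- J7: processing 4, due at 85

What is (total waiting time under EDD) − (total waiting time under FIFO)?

EDD (increasing due date): J3 J4 J5 J6 J7 J1 J2.
J3: waits 0, runs 0→3
J4: waits 3, runs 3→11
J5: waits 11, runs 11→31
J6: waits 31, runs 31→52
J7: waits 52, runs 52→56
J1: waits 56, runs 56→70
J2: waits 70, runs 70→86
Sum = 0+3+11+31+52+56+70 = 223.
FIFO (arrival order): J1 J2 J3 J4 J5 J6 J7.
J1: waits 0, runs 0→14
J2: waits 14, runs 14→30
J3: waits 30, runs 30→33
J4: waits 33, runs 33→41
J5: waits 41, runs 41→61
J6: waits 61, runs 61→82
J7: waits 82, runs 82→86
Sum = 0+14+30+33+41+61+82 = 261.
Difference = 223 − 261 = -38.

-38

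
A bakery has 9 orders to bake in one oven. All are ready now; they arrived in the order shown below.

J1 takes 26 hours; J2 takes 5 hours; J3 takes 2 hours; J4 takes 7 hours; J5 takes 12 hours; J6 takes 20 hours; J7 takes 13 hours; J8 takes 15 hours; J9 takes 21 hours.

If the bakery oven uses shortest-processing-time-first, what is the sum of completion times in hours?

432

SPT (increasing processing time): J3 J2 J4 J5 J7 J8 J6 J9 J1.
J3: 0→2
J2: 2→7
J4: 7→14
J5: 14→26
J7: 26→39
J8: 39→54
J6: 54→74
J9: 74→95
J1: 95→121
Sum = 2+7+14+26+39+54+74+95+121 = 432.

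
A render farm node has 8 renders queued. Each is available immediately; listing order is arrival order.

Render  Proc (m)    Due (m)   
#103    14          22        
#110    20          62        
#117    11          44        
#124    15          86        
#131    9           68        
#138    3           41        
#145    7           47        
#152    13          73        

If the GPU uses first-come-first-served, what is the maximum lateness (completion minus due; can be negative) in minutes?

FIFO (arrival order): #103 #110 #117 #124 #131 #138 #145 #152.
#103: 0→14, due 22, lateness -8
#110: 14→34, due 62, lateness -28
#117: 34→45, due 44, lateness 1
#124: 45→60, due 86, lateness -26
#131: 60→69, due 68, lateness 1
#138: 69→72, due 41, lateness 31
#145: 72→79, due 47, lateness 32
#152: 79→92, due 73, lateness 19
Maximum = 32.

32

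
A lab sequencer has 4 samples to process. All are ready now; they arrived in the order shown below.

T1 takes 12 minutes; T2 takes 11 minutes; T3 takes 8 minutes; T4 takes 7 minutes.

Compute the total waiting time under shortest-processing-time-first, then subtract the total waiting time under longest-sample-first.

-18

SPT (increasing processing time): T4 T3 T2 T1.
T4: waits 0, runs 0→7
T3: waits 7, runs 7→15
T2: waits 15, runs 15→26
T1: waits 26, runs 26→38
Sum = 0+7+15+26 = 48.
LPT (decreasing processing time): T1 T2 T3 T4.
T1: waits 0, runs 0→12
T2: waits 12, runs 12→23
T3: waits 23, runs 23→31
T4: waits 31, runs 31→38
Sum = 0+12+23+31 = 66.
Difference = 48 − 66 = -18.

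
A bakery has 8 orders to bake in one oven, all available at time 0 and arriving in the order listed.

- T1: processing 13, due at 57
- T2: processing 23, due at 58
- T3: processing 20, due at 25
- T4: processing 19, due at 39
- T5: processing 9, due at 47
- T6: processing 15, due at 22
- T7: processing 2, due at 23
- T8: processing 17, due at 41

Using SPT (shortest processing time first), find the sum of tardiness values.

198

SPT (increasing processing time): T7 T5 T1 T6 T8 T4 T3 T2.
T7: 0→2, due 23, tardiness 0
T5: 2→11, due 47, tardiness 0
T1: 11→24, due 57, tardiness 0
T6: 24→39, due 22, tardiness 17
T8: 39→56, due 41, tardiness 15
T4: 56→75, due 39, tardiness 36
T3: 75→95, due 25, tardiness 70
T2: 95→118, due 58, tardiness 60
Sum = 0+0+0+17+15+36+70+60 = 198.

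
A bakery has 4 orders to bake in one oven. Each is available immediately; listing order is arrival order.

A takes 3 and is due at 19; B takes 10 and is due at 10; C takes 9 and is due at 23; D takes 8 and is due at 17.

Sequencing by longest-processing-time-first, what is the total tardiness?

21

LPT (decreasing processing time): B C D A.
B: 0→10, due 10, tardiness 0
C: 10→19, due 23, tardiness 0
D: 19→27, due 17, tardiness 10
A: 27→30, due 19, tardiness 11
Sum = 0+0+10+11 = 21.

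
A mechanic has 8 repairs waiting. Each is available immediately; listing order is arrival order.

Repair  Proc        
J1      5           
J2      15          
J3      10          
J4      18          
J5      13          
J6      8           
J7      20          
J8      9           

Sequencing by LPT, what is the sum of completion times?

LPT (decreasing processing time): J7 J4 J2 J5 J3 J8 J6 J1.
J7: 0→20
J4: 20→38
J2: 38→53
J5: 53→66
J3: 66→76
J8: 76→85
J6: 85→93
J1: 93→98
Sum = 20+38+53+66+76+85+93+98 = 529.

529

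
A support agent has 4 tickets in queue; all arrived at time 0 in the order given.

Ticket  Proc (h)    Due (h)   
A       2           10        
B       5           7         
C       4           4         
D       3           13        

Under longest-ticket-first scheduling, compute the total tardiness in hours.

LPT (decreasing processing time): B C D A.
B: 0→5, due 7, tardiness 0
C: 5→9, due 4, tardiness 5
D: 9→12, due 13, tardiness 0
A: 12→14, due 10, tardiness 4
Sum = 0+5+0+4 = 9.

9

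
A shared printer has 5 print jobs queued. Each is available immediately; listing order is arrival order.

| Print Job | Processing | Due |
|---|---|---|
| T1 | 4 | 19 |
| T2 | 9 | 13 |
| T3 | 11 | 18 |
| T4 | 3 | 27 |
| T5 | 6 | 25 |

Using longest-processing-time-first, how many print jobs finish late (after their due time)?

4

LPT (decreasing processing time): T3 T2 T5 T1 T4.
T3: 0→11, due 18, tardiness 0
T2: 11→20, due 13, tardiness 7
T5: 20→26, due 25, tardiness 1
T1: 26→30, due 19, tardiness 11
T4: 30→33, due 27, tardiness 6
Late print jobs: 4.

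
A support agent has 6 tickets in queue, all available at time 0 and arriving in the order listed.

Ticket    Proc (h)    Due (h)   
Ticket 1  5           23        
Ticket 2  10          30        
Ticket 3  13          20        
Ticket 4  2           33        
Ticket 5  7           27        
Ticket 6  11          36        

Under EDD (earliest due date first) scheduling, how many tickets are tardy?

3

EDD (increasing due date): Ticket 3 Ticket 1 Ticket 5 Ticket 2 Ticket 4 Ticket 6.
Ticket 3: 0→13, due 20, tardiness 0
Ticket 1: 13→18, due 23, tardiness 0
Ticket 5: 18→25, due 27, tardiness 0
Ticket 2: 25→35, due 30, tardiness 5
Ticket 4: 35→37, due 33, tardiness 4
Ticket 6: 37→48, due 36, tardiness 12
Late tickets: 3.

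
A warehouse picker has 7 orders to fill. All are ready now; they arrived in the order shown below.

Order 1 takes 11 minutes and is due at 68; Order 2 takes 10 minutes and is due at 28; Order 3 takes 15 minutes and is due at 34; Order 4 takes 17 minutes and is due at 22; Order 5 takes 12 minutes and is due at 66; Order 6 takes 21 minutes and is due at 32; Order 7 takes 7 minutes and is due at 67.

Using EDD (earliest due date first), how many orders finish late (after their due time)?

EDD (increasing due date): Order 4 Order 2 Order 6 Order 3 Order 5 Order 7 Order 1.
Order 4: 0→17, due 22, tardiness 0
Order 2: 17→27, due 28, tardiness 0
Order 6: 27→48, due 32, tardiness 16
Order 3: 48→63, due 34, tardiness 29
Order 5: 63→75, due 66, tardiness 9
Order 7: 75→82, due 67, tardiness 15
Order 1: 82→93, due 68, tardiness 25
Late orders: 5.

5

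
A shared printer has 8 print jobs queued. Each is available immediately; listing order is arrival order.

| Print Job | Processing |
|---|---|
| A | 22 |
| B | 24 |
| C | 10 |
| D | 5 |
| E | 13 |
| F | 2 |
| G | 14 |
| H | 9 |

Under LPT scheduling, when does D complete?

LPT (decreasing processing time): B A G E C H D F.
B: 0→24
A: 24→46
G: 46→60
E: 60→73
C: 73→83
H: 83→92
D: 92→97

97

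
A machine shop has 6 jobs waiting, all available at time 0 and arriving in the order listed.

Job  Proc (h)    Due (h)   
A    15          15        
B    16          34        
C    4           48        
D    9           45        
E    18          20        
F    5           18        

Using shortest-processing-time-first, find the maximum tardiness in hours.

SPT (increasing processing time): C F D A B E.
C: 0→4, due 48, tardiness 0
F: 4→9, due 18, tardiness 0
D: 9→18, due 45, tardiness 0
A: 18→33, due 15, tardiness 18
B: 33→49, due 34, tardiness 15
E: 49→67, due 20, tardiness 47
Maximum = 47.

47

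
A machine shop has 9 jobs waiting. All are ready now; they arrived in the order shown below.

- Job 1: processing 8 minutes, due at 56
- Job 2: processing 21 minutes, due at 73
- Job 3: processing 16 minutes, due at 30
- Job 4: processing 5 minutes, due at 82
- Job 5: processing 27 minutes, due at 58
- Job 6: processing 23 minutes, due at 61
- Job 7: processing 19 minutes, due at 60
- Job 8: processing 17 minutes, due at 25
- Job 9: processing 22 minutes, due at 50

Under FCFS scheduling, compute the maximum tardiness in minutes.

FIFO (arrival order): Job 1 Job 2 Job 3 Job 4 Job 5 Job 6 Job 7 Job 8 Job 9.
Job 1: 0→8, due 56, tardiness 0
Job 2: 8→29, due 73, tardiness 0
Job 3: 29→45, due 30, tardiness 15
Job 4: 45→50, due 82, tardiness 0
Job 5: 50→77, due 58, tardiness 19
Job 6: 77→100, due 61, tardiness 39
Job 7: 100→119, due 60, tardiness 59
Job 8: 119→136, due 25, tardiness 111
Job 9: 136→158, due 50, tardiness 108
Maximum = 111.

111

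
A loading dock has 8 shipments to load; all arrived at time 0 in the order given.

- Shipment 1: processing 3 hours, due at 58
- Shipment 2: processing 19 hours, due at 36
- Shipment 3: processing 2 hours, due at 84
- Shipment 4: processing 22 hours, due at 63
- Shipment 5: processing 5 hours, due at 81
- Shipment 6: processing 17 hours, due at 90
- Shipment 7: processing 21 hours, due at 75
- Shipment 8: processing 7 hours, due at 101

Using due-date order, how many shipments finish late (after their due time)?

EDD (increasing due date): Shipment 2 Shipment 1 Shipment 4 Shipment 7 Shipment 5 Shipment 3 Shipment 6 Shipment 8.
Shipment 2: 0→19, due 36, tardiness 0
Shipment 1: 19→22, due 58, tardiness 0
Shipment 4: 22→44, due 63, tardiness 0
Shipment 7: 44→65, due 75, tardiness 0
Shipment 5: 65→70, due 81, tardiness 0
Shipment 3: 70→72, due 84, tardiness 0
Shipment 6: 72→89, due 90, tardiness 0
Shipment 8: 89→96, due 101, tardiness 0
Late shipments: 0.

0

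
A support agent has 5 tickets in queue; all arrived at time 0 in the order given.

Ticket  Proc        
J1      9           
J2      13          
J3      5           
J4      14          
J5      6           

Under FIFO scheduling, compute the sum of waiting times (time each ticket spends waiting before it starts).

FIFO (arrival order): J1 J2 J3 J4 J5.
J1: waits 0, runs 0→9
J2: waits 9, runs 9→22
J3: waits 22, runs 22→27
J4: waits 27, runs 27→41
J5: waits 41, runs 41→47
Sum = 0+9+22+27+41 = 99.

99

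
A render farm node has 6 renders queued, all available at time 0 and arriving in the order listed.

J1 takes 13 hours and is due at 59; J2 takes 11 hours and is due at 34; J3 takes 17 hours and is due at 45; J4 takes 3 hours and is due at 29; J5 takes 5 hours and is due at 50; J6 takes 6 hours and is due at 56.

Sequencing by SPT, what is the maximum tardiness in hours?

10

SPT (increasing processing time): J4 J5 J6 J2 J1 J3.
J4: 0→3, due 29, tardiness 0
J5: 3→8, due 50, tardiness 0
J6: 8→14, due 56, tardiness 0
J2: 14→25, due 34, tardiness 0
J1: 25→38, due 59, tardiness 0
J3: 38→55, due 45, tardiness 10
Maximum = 10.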